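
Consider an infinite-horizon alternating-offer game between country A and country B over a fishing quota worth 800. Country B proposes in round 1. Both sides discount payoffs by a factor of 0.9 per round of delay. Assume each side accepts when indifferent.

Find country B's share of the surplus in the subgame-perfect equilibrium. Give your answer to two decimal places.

421.05

When country B proposes, country A accepts any offer worth at least 0.9 times what country A would get by proposing next round; and vice versa.
This gives x = 800 − 0.9y and y = 800 − 0.9x, where x and y are each side's share when it proposes.
Hence (1 − 0.9·0.9)x = 800(1 − 0.9), i.e. 0.19·x = 80.
x ≈ 421.0526; country A's share is 800 − x ≈ 378.9474.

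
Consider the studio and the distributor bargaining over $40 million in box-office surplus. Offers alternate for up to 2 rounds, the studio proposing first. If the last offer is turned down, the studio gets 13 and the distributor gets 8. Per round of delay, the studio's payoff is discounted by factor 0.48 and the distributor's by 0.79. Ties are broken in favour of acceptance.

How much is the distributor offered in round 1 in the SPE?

Round 2 (the distributor proposes): the studio gets 13 if talks fail, so the distributor offers 13 and keeps 27.
Round 1 (the studio proposes): the distributor can get 27 next round, worth 0.79 × 27 = 21.33 now. The studio offers 21.33 and keeps 40 − 21.33 = 18.67.

21.33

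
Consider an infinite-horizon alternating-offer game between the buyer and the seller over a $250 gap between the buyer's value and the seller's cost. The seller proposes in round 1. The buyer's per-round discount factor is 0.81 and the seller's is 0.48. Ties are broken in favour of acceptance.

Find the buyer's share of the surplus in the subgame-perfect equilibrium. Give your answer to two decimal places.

172.28

When the seller proposes, the buyer accepts any offer worth at least 0.81 times what the buyer would get by proposing next round; and vice versa.
This gives x = 250 − 0.81y and y = 250 − 0.48x, where x and y are each side's share when it proposes.
Hence (1 − 0.81·0.48)x = 250(1 − 0.81), i.e. 0.6112·x = 47.5.
x ≈ 77.7160; the buyer's share is 250 − x ≈ 172.2840.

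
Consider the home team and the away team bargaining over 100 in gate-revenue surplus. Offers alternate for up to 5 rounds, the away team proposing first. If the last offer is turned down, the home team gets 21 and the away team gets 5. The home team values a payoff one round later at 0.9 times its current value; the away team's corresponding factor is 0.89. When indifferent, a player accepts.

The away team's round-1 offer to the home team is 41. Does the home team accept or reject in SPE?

Round 5 (the away team proposes): the home team gets 21 if talks fail, so the away team offers 21 and keeps 79.
Round 4 (the home team proposes): the away team can get 79 next round, worth 0.89 × 79 = 70.31 now, so the home team offers 70.31, keeping 29.69.
Round 3 (the away team proposes): the home team can get 29.69 next round, worth 0.9 × 29.69 = 26.721 now; the away team offers that and keeps 73.279.
Round 2 (the home team proposes): the away team can get 73.279 next round, worth 0.89 × 73.279 = 65.21831 now, so the home team offers 65.21831, keeping 34.78169.
So by rejecting in round 1, the home team gets 34.78169 next round, worth 0.9 × 34.78169 = 31.303521 now.
Offer 41 ≥ 31.303521, so the home team accepts.

Accept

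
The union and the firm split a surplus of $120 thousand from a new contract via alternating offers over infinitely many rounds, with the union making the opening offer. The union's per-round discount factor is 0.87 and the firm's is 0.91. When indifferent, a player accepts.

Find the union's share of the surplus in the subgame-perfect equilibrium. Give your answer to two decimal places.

In a stationary SPE each proposer offers the other exactly their discounted continuation value.
If the union keeps x when proposing and the firm keeps y when proposing, then x = 120 − 0.91y and y = 120 − 0.87x.
Solving: x = 120(1 − 0.91) / (1 − 0.87·0.91) = 10.8 / 0.2083 ≈ 51.8483.
The firm gets 120 − 51.8483 ≈ 68.1517.

51.85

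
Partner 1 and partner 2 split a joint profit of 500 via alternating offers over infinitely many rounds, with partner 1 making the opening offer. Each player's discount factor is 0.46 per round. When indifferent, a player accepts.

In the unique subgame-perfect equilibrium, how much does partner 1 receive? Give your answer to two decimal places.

342.47

When partner 1 proposes, partner 2 accepts any offer worth at least 0.46 times what partner 2 would get by proposing next round; and vice versa.
This gives x = 500 − 0.46y and y = 500 − 0.46x, where x and y are each side's share when it proposes.
Hence (1 − 0.46·0.46)x = 500(1 − 0.46), i.e. 0.7884·x = 270.
x ≈ 342.4658; partner 2's share is 500 − x ≈ 157.5342.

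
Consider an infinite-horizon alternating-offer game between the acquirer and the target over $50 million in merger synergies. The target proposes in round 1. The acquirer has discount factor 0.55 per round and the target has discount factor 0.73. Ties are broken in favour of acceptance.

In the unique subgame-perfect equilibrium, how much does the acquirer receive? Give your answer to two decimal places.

12.41

When the target proposes, the acquirer accepts any offer worth at least 0.55 times what the acquirer would get by proposing next round; and vice versa.
This gives x = 50 − 0.55y and y = 50 − 0.73x, where x and y are each side's share when it proposes.
Hence (1 − 0.55·0.73)x = 50(1 − 0.55), i.e. 0.5985·x = 22.5.
x ≈ 37.5940; the acquirer's share is 50 − x ≈ 12.4060.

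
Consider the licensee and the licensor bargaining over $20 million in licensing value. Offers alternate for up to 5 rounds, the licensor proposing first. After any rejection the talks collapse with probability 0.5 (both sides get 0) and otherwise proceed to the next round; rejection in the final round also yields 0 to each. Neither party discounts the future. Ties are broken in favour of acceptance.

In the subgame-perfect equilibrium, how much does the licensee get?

By backward induction:
Round 5 (the licensor proposes): rejection yields 0 for the licensee; the licensor offers 0 and keeps 20.
Round 4 (the licensee proposes): rejecting gives the licensor an expected 0.5 × 20 = 10. The licensee offers 10 and keeps 20 − 10 = 10.
Round 3 (the licensor proposes): rejecting gives the licensee an expected 0.5 × 10 = 5. The licensor offers 5 and keeps 20 − 5 = 15.
Round 2 (the licensee proposes): rejecting gives the licensor an expected 0.5 × 15 = 7.5; the licensee offers that and keeps 12.5.
Round 1 (the licensor proposes): rejecting gives the licensee an expected 0.5 × 12.5 = 6.25; the licensor offers that and keeps 13.75.

6.25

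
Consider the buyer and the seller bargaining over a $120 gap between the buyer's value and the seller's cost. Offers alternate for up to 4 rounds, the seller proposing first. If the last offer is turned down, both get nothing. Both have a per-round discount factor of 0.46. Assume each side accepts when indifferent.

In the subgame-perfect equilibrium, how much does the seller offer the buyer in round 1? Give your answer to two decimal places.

41.49

Round 4 (the buyer proposes): the seller will accept anything ≥ 0, so the buyer offers 0 and keeps 120.
Round 3 (the seller proposes): the buyer can get 120 next round, worth 0.46 × 120 = 55.2 now, so the seller offers 55.2, keeping 64.8.
Round 2 (the buyer proposes): the seller can get 64.8 next round, worth 0.46 × 64.8 = 29.808 now. The buyer offers 29.808 and keeps 120 − 29.808 = 90.192.
Round 1 (the seller proposes): the buyer can get 90.192 next round, worth 0.46 × 90.192 = 41.48832 now. The seller offers 41.48832 and keeps 120 − 41.48832 = 78.51168.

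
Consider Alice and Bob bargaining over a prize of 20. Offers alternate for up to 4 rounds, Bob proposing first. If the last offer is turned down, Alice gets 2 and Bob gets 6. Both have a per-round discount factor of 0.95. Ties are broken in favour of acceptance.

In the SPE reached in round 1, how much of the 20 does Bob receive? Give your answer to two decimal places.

7.05

Solve by backward induction from round 4.
Round 4 (Alice proposes): Bob gets 6 if talks fail, so Alice offers 6 and keeps 14.
Round 3 (Bob proposes): Alice can get 14 next round, worth 0.95 × 14 = 13.3 now; Bob offers that and keeps 6.7.
Round 2 (Alice proposes): Bob can get 6.7 next round, worth 0.95 × 6.7 = 6.365 now. Alice offers 6.365 and keeps 20 − 6.365 = 13.635.
Round 1 (Bob proposes): Alice can get 13.635 next round, worth 0.95 × 13.635 = 12.95325 now, so Bob offers 12.95325, keeping 7.04675.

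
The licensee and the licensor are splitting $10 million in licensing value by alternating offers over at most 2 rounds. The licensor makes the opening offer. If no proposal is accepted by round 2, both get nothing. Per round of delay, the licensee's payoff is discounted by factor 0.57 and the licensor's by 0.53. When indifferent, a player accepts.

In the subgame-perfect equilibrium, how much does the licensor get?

4.3

Round 2 (the licensee proposes): the licensor will accept anything ≥ 0, so the licensee offers 0 and keeps 10.
Round 1 (the licensor proposes): the licensee can get 10 next round, worth 0.57 × 10 = 5.7 now; the licensor offers that and keeps 4.3.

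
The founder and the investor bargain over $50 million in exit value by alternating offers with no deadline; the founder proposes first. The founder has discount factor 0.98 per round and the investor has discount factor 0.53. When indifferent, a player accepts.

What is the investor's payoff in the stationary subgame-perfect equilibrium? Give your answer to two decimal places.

When the founder proposes, the investor accepts any offer worth at least 0.53 times what the investor would get by proposing next round; and vice versa.
This gives x = 50 − 0.53y and y = 50 − 0.98x, where x and y are each side's share when it proposes.
Hence (1 − 0.53·0.98)x = 50(1 − 0.53), i.e. 0.4806·x = 23.5.
x ≈ 48.8972; the investor's share is 50 − x ≈ 1.1028.

1.10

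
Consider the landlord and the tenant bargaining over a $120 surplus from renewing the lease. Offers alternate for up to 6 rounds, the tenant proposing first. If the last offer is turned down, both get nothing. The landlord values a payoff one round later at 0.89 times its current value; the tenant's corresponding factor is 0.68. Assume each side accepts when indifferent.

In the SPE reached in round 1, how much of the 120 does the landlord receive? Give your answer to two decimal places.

Round 6 (the landlord proposes): rejection yields 0 for the tenant; the landlord offers 0 and keeps 120.
Round 5 (the tenant proposes): the landlord can get 120 next round, worth 0.89 × 120 = 106.8 now, so the tenant offers 106.8, keeping 13.2.
Round 4 (the landlord proposes): the tenant can get 13.2 next round, worth 0.68 × 13.2 = 8.976 now, so the landlord offers 8.976, keeping 111.024.
Round 3 (the tenant proposes): the landlord can get 111.024 next round, worth 0.89 × 111.024 = 98.81136 now; the tenant offers that and keeps 21.18864.
Round 2 (the landlord proposes): the tenant can get 21.18864 next round, worth 0.68 × 21.18864 = 14.4082752 now; the landlord offers that and keeps 105.5917248.
Round 1 (the tenant proposes): the landlord can get 105.5917248 next round, worth 0.89 × 105.5917248 = 93.976635072 now, so the tenant offers 93.976635072, keeping 26.023364928.

93.98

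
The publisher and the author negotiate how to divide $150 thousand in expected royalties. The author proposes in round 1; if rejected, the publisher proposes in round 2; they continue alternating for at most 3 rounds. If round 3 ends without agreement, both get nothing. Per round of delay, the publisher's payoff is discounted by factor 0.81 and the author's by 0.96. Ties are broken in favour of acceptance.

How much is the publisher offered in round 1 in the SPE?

4.86

Work backward from the last round.
Round 3 (the author proposes): the publisher will accept anything ≥ 0, so the author offers 0 and keeps 150.
Round 2 (the publisher proposes): the author can get 150 next round, worth 0.96 × 150 = 144 now. The publisher offers 144 and keeps 150 − 144 = 6.
Round 1 (the author proposes): the publisher can get 6 next round, worth 0.81 × 6 = 4.86 now. The author offers 4.86 and keeps 150 − 4.86 = 145.14.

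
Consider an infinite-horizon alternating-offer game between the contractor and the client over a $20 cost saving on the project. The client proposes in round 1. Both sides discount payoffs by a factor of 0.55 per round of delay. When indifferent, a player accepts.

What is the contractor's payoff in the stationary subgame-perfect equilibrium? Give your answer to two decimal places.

7.10

In a stationary SPE each proposer offers the other exactly their discounted continuation value.
If the client keeps x when proposing and the contractor keeps y when proposing, then x = 20 − 0.55y and y = 20 − 0.55x.
Solving: x = 20(1 − 0.55) / (1 − 0.55·0.55) = 9 / 0.6975 ≈ 12.9032.
The contractor gets 20 − 12.9032 ≈ 7.0968.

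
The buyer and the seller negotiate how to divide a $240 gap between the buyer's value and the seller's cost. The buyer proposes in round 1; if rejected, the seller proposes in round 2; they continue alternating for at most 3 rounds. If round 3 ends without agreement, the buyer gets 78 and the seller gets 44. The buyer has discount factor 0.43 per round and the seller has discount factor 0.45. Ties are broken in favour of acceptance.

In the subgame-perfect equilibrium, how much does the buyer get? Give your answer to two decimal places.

By backward induction:
Round 3 (the buyer proposes): the seller gets 44 if talks fail, so the buyer offers 44 and keeps 196.
Round 2 (the seller proposes): the buyer can get 196 next round, worth 0.43 × 196 = 84.28 now; the seller offers that and keeps 155.72.
Round 1 (the buyer proposes): the seller can get 155.72 next round, worth 0.45 × 155.72 = 70.074 now. The buyer offers 70.074 and keeps 240 − 70.074 = 169.926.

169.93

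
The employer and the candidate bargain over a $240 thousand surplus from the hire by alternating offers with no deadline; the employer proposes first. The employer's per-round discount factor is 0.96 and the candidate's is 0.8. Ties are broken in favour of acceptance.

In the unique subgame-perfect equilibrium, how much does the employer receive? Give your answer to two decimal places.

Let x be the employer's share when the employer proposes and y be the candidate's share when the candidate proposes.
The candidate accepts iff offered ≥ 0.8·y, so x = 240 − 0.8y. Symmetrically y = 240 − 0.96x.
Substituting: x = 240 − 0.8(240 − 0.96x), giving x(1 − 0.96·0.8) = 240(1 − 0.8).
So x = 240 × 0.2 / 0.232 ≈ 206.8966, and the candidate receives 240 − x ≈ 33.1034.

206.90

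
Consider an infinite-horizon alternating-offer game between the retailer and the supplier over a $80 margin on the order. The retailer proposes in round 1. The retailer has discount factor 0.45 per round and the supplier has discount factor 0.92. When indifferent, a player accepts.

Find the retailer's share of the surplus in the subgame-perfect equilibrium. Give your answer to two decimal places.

When the retailer proposes, the supplier accepts any offer worth at least 0.92 times what the supplier would get by proposing next round; and vice versa.
This gives x = 80 − 0.92y and y = 80 − 0.45x, where x and y are each side's share when it proposes.
Hence (1 − 0.92·0.45)x = 80(1 − 0.92), i.e. 0.586·x = 6.4.
x ≈ 10.9215; the supplier's share is 80 − x ≈ 69.0785.

10.92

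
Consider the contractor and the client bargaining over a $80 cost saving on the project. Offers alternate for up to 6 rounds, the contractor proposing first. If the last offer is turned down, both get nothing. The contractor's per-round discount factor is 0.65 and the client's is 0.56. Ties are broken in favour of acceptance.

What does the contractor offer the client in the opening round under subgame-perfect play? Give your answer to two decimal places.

By backward induction:
Round 6 (the client proposes): the contractor will accept anything ≥ 0, so the client offers 0 and keeps 80.
Round 5 (the contractor proposes): the client can get 80 next round, worth 0.56 × 80 = 44.8 now, so the contractor offers 44.8, keeping 35.2.
Round 4 (the client proposes): the contractor can get 35.2 next round, worth 0.65 × 35.2 = 22.88 now; the client offers that and keeps 57.12.
Round 3 (the contractor proposes): the client can get 57.12 next round, worth 0.56 × 57.12 = 31.9872 now; the contractor offers that and keeps 48.0128.
Round 2 (the client proposes): the contractor can get 48.0128 next round, worth 0.65 × 48.0128 = 31.20832 now, so the client offers 31.20832, keeping 48.79168.
Round 1 (the contractor proposes): the client can get 48.79168 next round, worth 0.56 × 48.79168 = 27.3233408 now. The contractor offers 27.3233408 and keeps 80 − 27.3233408 = 52.6766592.

27.32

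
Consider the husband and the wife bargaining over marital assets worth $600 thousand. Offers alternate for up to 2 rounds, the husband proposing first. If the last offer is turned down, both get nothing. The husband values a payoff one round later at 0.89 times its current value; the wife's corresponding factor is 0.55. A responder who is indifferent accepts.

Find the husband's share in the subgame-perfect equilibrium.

By backward induction:
Round 2 (the wife proposes): rejection yields 0 for the husband; the wife offers 0 and keeps 600.
Round 1 (the husband proposes): the wife can get 600 next round, worth 0.55 × 600 = 330 now, so the husband offers 330, keeping 270.

270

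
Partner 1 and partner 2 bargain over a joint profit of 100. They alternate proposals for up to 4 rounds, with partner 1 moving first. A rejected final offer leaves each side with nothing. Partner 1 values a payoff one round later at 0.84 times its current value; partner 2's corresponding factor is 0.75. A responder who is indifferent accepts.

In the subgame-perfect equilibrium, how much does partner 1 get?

40.75

Round 4 (partner 2 proposes): rejection yields 0 for partner 1; partner 2 offers 0 and keeps 100.
Round 3 (partner 1 proposes): partner 2 can get 100 next round, worth 0.75 × 100 = 75 now; partner 1 offers that and keeps 25.
Round 2 (partner 2 proposes): partner 1 can get 25 next round, worth 0.84 × 25 = 21 now; partner 2 offers that and keeps 79.
Round 1 (partner 1 proposes): partner 2 can get 79 next round, worth 0.75 × 79 = 59.25 now. Partner 1 offers 59.25 and keeps 100 − 59.25 = 40.75.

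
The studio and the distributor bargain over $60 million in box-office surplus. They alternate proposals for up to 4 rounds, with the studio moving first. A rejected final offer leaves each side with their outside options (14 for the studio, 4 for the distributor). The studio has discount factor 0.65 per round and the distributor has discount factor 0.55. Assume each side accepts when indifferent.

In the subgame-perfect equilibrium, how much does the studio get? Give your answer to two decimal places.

Round 4 (the distributor proposes): the studio gets 14 if talks fail, so the distributor offers 14 and keeps 46.
Round 3 (the studio proposes): the distributor can get 46 next round, worth 0.55 × 46 = 25.3 now. The studio offers 25.3 and keeps 60 − 25.3 = 34.7.
Round 2 (the distributor proposes): the studio can get 34.7 next round, worth 0.65 × 34.7 = 22.555 now. The distributor offers 22.555 and keeps 60 − 22.555 = 37.445.
Round 1 (the studio proposes): the distributor can get 37.445 next round, worth 0.55 × 37.445 = 20.59475 now, so the studio offers 20.59475, keeping 39.40525.

39.41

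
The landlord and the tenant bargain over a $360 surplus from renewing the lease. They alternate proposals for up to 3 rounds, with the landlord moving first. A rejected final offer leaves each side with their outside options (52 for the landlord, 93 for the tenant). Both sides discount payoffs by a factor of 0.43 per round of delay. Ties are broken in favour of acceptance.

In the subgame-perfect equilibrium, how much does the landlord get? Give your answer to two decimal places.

Round 3 (the landlord proposes): the tenant gets 93 if talks fail, so the landlord offers 93 and keeps 267.
Round 2 (the tenant proposes): the landlord can get 267 next round, worth 0.43 × 267 = 114.81 now, so the tenant offers 114.81, keeping 245.19.
Round 1 (the landlord proposes): the tenant can get 245.19 next round, worth 0.43 × 245.19 = 105.4317 now. The landlord offers 105.4317 and keeps 360 − 105.4317 = 254.5683.

254.57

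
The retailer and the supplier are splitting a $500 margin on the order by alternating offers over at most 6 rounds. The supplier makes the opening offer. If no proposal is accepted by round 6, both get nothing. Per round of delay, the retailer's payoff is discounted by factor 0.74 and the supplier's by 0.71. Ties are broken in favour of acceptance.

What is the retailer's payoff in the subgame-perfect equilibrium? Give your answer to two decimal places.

265.81

Round 6 (the retailer proposes): the supplier will accept anything ≥ 0, so the retailer offers 0 and keeps 500.
Round 5 (the supplier proposes): the retailer can get 500 next round, worth 0.74 × 500 = 370 now. The supplier offers 370 and keeps 500 − 370 = 130.
Round 4 (the retailer proposes): the supplier can get 130 next round, worth 0.71 × 130 = 92.3 now. The retailer offers 92.3 and keeps 500 − 92.3 = 407.7.
Round 3 (the supplier proposes): the retailer can get 407.7 next round, worth 0.74 × 407.7 = 301.698 now. The supplier offers 301.698 and keeps 500 − 301.698 = 198.302.
Round 2 (the retailer proposes): the supplier can get 198.302 next round, worth 0.71 × 198.302 = 140.79442 now, so the retailer offers 140.79442, keeping 359.20558.
Round 1 (the supplier proposes): the retailer can get 359.20558 next round, worth 0.74 × 359.20558 = 265.8121292 now. The supplier offers 265.8121292 and keeps 500 − 265.8121292 = 234.1878708.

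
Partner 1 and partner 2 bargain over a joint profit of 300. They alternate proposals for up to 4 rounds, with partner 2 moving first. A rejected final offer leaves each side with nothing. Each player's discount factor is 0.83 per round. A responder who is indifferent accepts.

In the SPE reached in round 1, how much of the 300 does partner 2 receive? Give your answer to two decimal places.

Round 4 (partner 1 proposes): partner 2 will accept anything ≥ 0, so partner 1 offers 0 and keeps 300.
Round 3 (partner 2 proposes): partner 1 can get 300 next round, worth 0.83 × 300 = 249 now; partner 2 offers that and keeps 51.
Round 2 (partner 1 proposes): partner 2 can get 51 next round, worth 0.83 × 51 = 42.33 now, so partner 1 offers 42.33, keeping 257.67.
Round 1 (partner 2 proposes): partner 1 can get 257.67 next round, worth 0.83 × 257.67 = 213.8661 now. Partner 2 offers 213.8661 and keeps 300 − 213.8661 = 86.1339.

86.13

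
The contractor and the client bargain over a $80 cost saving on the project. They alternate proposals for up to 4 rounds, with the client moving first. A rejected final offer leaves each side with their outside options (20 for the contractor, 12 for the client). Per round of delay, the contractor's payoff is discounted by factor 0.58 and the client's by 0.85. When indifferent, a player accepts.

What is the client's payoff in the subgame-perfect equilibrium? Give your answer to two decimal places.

By backward induction:
Round 4 (the contractor proposes): the client gets 12 if talks fail, so the contractor offers 12 and keeps 68.
Round 3 (the client proposes): the contractor can get 68 next round, worth 0.58 × 68 = 39.44 now; the client offers that and keeps 40.56.
Round 2 (the contractor proposes): the client can get 40.56 next round, worth 0.85 × 40.56 = 34.476 now; the contractor offers that and keeps 45.524.
Round 1 (the client proposes): the contractor can get 45.524 next round, worth 0.58 × 45.524 = 26.40392 now, so the client offers 26.40392, keeping 53.59608.

53.60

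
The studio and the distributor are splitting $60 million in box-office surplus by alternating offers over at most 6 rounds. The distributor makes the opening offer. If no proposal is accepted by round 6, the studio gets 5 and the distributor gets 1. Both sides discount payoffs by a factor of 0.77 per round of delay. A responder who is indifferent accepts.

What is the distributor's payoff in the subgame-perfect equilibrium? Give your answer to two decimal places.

27.10

Round 6 (the studio proposes): the distributor gets 1 if talks fail, so the studio offers 1 and keeps 59.
Round 5 (the distributor proposes): the studio can get 59 next round, worth 0.77 × 59 = 45.43 now; the distributor offers that and keeps 14.57.
Round 4 (the studio proposes): the distributor can get 14.57 next round, worth 0.77 × 14.57 = 11.2189 now, so the studio offers 11.2189, keeping 48.7811.
Round 3 (the distributor proposes): the studio can get 48.7811 next round, worth 0.77 × 48.7811 = 37.561447 now; the distributor offers that and keeps 22.438553.
Round 2 (the studio proposes): the distributor can get 22.438553 next round, worth 0.77 × 22.438553 = 17.27768581 now, so the studio offers 17.27768581, keeping 42.72231419.
Round 1 (the distributor proposes): the studio can get 42.72231419 next round, worth 0.77 × 42.72231419 = 32.8961819263 now; the distributor offers that and keeps 27.1038180737.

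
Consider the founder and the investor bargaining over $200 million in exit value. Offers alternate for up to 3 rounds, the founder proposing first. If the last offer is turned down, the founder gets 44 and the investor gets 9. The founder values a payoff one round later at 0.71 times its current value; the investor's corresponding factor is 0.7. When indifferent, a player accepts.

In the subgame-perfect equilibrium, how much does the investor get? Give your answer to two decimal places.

45.07

Round 3 (the founder proposes): the investor gets 9 if talks fail, so the founder offers 9 and keeps 191.
Round 2 (the investor proposes): the founder can get 191 next round, worth 0.71 × 191 = 135.61 now, so the investor offers 135.61, keeping 64.39.
Round 1 (the founder proposes): the investor can get 64.39 next round, worth 0.7 × 64.39 = 45.073 now; the founder offers that and keeps 154.927.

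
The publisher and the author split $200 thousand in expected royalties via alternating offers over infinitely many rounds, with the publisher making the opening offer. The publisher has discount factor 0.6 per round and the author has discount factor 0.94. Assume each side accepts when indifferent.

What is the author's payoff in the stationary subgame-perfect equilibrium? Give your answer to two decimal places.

In a stationary SPE each proposer offers the other exactly their discounted continuation value.
If the publisher keeps x when proposing and the author keeps y when proposing, then x = 200 − 0.94y and y = 200 − 0.6x.
Solving: x = 200(1 − 0.94) / (1 − 0.6·0.94) = 12 / 0.436 ≈ 27.5229.
The author gets 200 − 27.5229 ≈ 172.4771.

172.48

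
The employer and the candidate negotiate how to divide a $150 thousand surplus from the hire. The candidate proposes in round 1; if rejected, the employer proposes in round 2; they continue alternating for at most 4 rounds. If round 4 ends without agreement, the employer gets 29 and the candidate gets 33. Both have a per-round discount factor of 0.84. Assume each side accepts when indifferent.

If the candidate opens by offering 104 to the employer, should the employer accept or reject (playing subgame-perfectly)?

Accept

Round 4 (the employer proposes): the candidate gets 33 if talks fail, so the employer offers 33 and keeps 117.
Round 3 (the candidate proposes): the employer can get 117 next round, worth 0.84 × 117 = 98.28 now; the candidate offers that and keeps 51.72.
Round 2 (the employer proposes): the candidate can get 51.72 next round, worth 0.84 × 51.72 = 43.4448 now, so the employer offers 43.4448, keeping 106.5552.
So by rejecting in round 1, the employer gets 106.5552 next round, worth 0.84 × 106.5552 = 89.506368 now.
Offer 104 ≥ 89.506368, so the employer accepts.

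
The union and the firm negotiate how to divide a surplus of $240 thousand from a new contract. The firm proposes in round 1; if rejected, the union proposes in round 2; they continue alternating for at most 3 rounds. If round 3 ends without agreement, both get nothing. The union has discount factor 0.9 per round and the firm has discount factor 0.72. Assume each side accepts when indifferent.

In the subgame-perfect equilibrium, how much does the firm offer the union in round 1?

60.48

Solve by backward induction from round 3.
Round 3 (the firm proposes): rejection yields 0 for the union; the firm offers 0 and keeps 240.
Round 2 (the union proposes): the firm can get 240 next round, worth 0.72 × 240 = 172.8 now; the union offers that and keeps 67.2.
Round 1 (the firm proposes): the union can get 67.2 next round, worth 0.9 × 67.2 = 60.48 now; the firm offers that and keeps 179.52.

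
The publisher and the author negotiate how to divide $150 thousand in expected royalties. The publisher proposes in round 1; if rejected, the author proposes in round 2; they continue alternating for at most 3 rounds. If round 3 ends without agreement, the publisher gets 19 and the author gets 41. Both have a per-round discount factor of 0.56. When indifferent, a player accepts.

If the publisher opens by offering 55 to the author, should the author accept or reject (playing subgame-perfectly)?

Round 3 (the publisher proposes): the author gets 41 if talks fail, so the publisher offers 41 and keeps 109.
Round 2 (the author proposes): the publisher can get 109 next round, worth 0.56 × 109 = 61.04 now; the author offers that and keeps 88.96.
So by rejecting in round 1, the author gets 88.96 next round, worth 0.56 × 88.96 = 49.8176 now.
Offer 55 ≥ 49.8176, so the author accepts.

Accept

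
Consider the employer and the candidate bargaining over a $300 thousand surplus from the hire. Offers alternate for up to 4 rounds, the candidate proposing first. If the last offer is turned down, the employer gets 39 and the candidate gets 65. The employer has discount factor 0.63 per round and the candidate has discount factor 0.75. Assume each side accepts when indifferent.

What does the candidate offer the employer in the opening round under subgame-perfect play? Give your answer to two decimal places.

117.20

Round 4 (the employer proposes): the candidate gets 65 if talks fail, so the employer offers 65 and keeps 235.
Round 3 (the candidate proposes): the employer can get 235 next round, worth 0.63 × 235 = 148.05 now. The candidate offers 148.05 and keeps 300 − 148.05 = 151.95.
Round 2 (the employer proposes): the candidate can get 151.95 next round, worth 0.75 × 151.95 = 113.9625 now, so the employer offers 113.9625, keeping 186.0375.
Round 1 (the candidate proposes): the employer can get 186.0375 next round, worth 0.63 × 186.0375 = 117.203625 now; the candidate offers that and keeps 182.796375.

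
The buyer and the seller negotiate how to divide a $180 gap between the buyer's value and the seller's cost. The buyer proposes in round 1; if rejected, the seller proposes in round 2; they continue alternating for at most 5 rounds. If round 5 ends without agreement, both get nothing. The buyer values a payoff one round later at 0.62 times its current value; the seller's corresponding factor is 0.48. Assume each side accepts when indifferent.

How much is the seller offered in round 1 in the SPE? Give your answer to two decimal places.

42.60

Round 5 (the buyer proposes): rejection yields 0 for the seller; the buyer offers 0 and keeps 180.
Round 4 (the seller proposes): the buyer can get 180 next round, worth 0.62 × 180 = 111.6 now. The seller offers 111.6 and keeps 180 − 111.6 = 68.4.
Round 3 (the buyer proposes): the seller can get 68.4 next round, worth 0.48 × 68.4 = 32.832 now. The buyer offers 32.832 and keeps 180 − 32.832 = 147.168.
Round 2 (the seller proposes): the buyer can get 147.168 next round, worth 0.62 × 147.168 = 91.24416 now, so the seller offers 91.24416, keeping 88.75584.
Round 1 (the buyer proposes): the seller can get 88.75584 next round, worth 0.48 × 88.75584 = 42.6028032 now; the buyer offers that and keeps 137.3971968.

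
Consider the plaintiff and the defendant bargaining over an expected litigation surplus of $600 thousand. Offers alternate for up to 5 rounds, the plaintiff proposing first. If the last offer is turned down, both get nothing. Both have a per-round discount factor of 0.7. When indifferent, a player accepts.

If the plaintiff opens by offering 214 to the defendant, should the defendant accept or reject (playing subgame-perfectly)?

Round 5 (the plaintiff proposes): rejection yields 0 for the defendant; the plaintiff offers 0 and keeps 600.
Round 4 (the defendant proposes): the plaintiff can get 600 next round, worth 0.7 × 600 = 420 now, so the defendant offers 420, keeping 180.
Round 3 (the plaintiff proposes): the defendant can get 180 next round, worth 0.7 × 180 = 126 now, so the plaintiff offers 126, keeping 474.
Round 2 (the defendant proposes): the plaintiff can get 474 next round, worth 0.7 × 474 = 331.8 now. The defendant offers 331.8 and keeps 600 − 331.8 = 268.2.
So by rejecting in round 1, the defendant gets 268.2 next round, worth 0.7 × 268.2 = 187.74 now.
Offer 214 ≥ 187.74, so the defendant accepts.

Accept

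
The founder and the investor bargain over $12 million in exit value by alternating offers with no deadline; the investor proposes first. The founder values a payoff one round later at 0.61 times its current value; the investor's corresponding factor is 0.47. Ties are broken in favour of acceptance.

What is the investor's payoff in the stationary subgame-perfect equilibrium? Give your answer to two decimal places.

When the investor proposes, the founder accepts any offer worth at least 0.61 times what the founder would get by proposing next round; and vice versa.
This gives x = 12 − 0.61y and y = 12 − 0.47x, where x and y are each side's share when it proposes.
Hence (1 − 0.61·0.47)x = 12(1 − 0.61), i.e. 0.7133·x = 4.68.
x ≈ 6.5611; the founder's share is 12 − x ≈ 5.4389.

6.56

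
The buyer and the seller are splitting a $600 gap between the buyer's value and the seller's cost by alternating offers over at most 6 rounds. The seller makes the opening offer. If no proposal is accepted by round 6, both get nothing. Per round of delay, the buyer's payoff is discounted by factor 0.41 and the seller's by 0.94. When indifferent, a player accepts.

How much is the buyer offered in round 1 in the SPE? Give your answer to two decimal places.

Work backward from the last round.
Round 6 (the buyer proposes): rejection yields 0 for the seller; the buyer offers 0 and keeps 600.
Round 5 (the seller proposes): the buyer can get 600 next round, worth 0.41 × 600 = 246 now; the seller offers that and keeps 354.
Round 4 (the buyer proposes): the seller can get 354 next round, worth 0.94 × 354 = 332.76 now. The buyer offers 332.76 and keeps 600 − 332.76 = 267.24.
Round 3 (the seller proposes): the buyer can get 267.24 next round, worth 0.41 × 267.24 = 109.5684 now; the seller offers that and keeps 490.4316.
Round 2 (the buyer proposes): the seller can get 490.4316 next round, worth 0.94 × 490.4316 = 461.005704 now; the buyer offers that and keeps 138.994296.
Round 1 (the seller proposes): the buyer can get 138.994296 next round, worth 0.41 × 138.994296 = 56.98766136 now, so the seller offers 56.98766136, keeping 543.01233864.

56.99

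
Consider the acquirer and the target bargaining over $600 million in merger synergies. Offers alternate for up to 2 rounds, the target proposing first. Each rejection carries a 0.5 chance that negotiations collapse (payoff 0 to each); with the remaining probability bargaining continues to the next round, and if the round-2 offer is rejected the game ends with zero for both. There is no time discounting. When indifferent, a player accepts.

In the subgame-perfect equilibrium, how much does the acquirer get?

300

Round 2 (the acquirer proposes): the target will accept anything ≥ 0, so the acquirer offers 0 and keeps 600.
Round 1 (the target proposes): rejecting gives the acquirer an expected 0.5 × 600 = 300; the target offers that and keeps 300.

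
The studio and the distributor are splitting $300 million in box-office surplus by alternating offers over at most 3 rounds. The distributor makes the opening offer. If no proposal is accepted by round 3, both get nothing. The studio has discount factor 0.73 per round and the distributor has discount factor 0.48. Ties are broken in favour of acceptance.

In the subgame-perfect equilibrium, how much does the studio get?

Round 3 (the distributor proposes): the studio will accept anything ≥ 0, so the distributor offers 0 and keeps 300.
Round 2 (the studio proposes): the distributor can get 300 next round, worth 0.48 × 300 = 144 now. The studio offers 144 and keeps 300 − 144 = 156.
Round 1 (the distributor proposes): the studio can get 156 next round, worth 0.73 × 156 = 113.88 now; the distributor offers that and keeps 186.12.

113.88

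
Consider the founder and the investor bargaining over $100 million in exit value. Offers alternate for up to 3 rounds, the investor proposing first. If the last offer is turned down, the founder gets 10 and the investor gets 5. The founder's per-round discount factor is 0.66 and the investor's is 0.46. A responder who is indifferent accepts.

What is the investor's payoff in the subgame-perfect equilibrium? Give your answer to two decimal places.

61.32

Round 3 (the investor proposes): the founder gets 10 if talks fail, so the investor offers 10 and keeps 90.
Round 2 (the founder proposes): the investor can get 90 next round, worth 0.46 × 90 = 41.4 now; the founder offers that and keeps 58.6.
Round 1 (the investor proposes): the founder can get 58.6 next round, worth 0.66 × 58.6 = 38.676 now; the investor offers that and keeps 61.324.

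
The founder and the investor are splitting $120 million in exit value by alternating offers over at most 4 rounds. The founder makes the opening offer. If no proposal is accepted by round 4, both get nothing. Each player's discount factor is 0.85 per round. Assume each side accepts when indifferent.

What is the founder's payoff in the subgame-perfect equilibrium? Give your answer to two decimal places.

31.01

Round 4 (the investor proposes): rejection yields 0 for the founder; the investor offers 0 and keeps 120.
Round 3 (the founder proposes): the investor can get 120 next round, worth 0.85 × 120 = 102 now, so the founder offers 102, keeping 18.
Round 2 (the investor proposes): the founder can get 18 next round, worth 0.85 × 18 = 15.3 now; the investor offers that and keeps 104.7.
Round 1 (the founder proposes): the investor can get 104.7 next round, worth 0.85 × 104.7 = 88.995 now; the founder offers that and keeps 31.005.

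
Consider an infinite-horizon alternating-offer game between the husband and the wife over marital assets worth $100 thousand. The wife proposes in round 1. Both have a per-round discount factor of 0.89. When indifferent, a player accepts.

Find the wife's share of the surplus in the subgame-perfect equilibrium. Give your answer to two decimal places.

52.91

When the wife proposes, the husband accepts any offer worth at least 0.89 times what the husband would get by proposing next round; and vice versa.
This gives x = 100 − 0.89y and y = 100 − 0.89x, where x and y are each side's share when it proposes.
Hence (1 − 0.89·0.89)x = 100(1 − 0.89), i.e. 0.2079·x = 11.
x ≈ 52.9101; the husband's share is 100 − x ≈ 47.0899.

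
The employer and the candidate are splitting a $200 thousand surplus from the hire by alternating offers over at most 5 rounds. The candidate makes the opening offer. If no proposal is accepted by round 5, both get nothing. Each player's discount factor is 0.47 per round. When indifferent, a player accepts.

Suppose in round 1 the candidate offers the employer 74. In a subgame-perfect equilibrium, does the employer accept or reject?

Accept

Round 5 (the candidate proposes): the employer will accept anything ≥ 0, so the candidate offers 0 and keeps 200.
Round 4 (the employer proposes): the candidate can get 200 next round, worth 0.47 × 200 = 94 now. The employer offers 94 and keeps 200 − 94 = 106.
Round 3 (the candidate proposes): the employer can get 106 next round, worth 0.47 × 106 = 49.82 now; the candidate offers that and keeps 150.18.
Round 2 (the employer proposes): the candidate can get 150.18 next round, worth 0.47 × 150.18 = 70.5846 now; the employer offers that and keeps 129.4154.
So by rejecting in round 1, the employer gets 129.4154 next round, worth 0.47 × 129.4154 = 60.825238 now.
Offer 74 ≥ 60.825238, so the employer accepts.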